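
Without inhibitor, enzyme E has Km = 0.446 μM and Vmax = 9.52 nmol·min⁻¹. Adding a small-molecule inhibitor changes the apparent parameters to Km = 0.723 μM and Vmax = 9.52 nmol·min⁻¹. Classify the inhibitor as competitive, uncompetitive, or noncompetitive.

competitive

Km increases (0.446 → 0.723 μM) while Vmax is unchanged — the hallmark of competitive inhibition.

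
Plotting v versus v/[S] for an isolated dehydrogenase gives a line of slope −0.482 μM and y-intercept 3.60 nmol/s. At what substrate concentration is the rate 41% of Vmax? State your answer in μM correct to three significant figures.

The Eadie–Hofstee slope gives Km = 0.482 μM (slope = −Km).
v/Vmax = [S]/(Km+[S]) = 0.41 ⇒ [S] = Km·0.41/(1−0.41) = 0.482 × 0.6949 = 0.335 μM.

0.335 μM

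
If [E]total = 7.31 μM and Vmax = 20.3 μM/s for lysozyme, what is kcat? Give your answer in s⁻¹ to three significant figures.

kcat = Vmax/[E]total = 20.3 μM/s / 7.31 μM = 2.78 s⁻¹.

2.78 s⁻¹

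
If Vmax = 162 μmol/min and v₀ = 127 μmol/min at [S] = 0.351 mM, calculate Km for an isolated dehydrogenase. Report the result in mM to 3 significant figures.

0.0967 mM

v/Vmax = 127/162 = 0.7840 = [S]/(Km+[S]).
So Km + [S] = [S]/0.7840 = 0.4477 mM, giving Km = 0.4477 − 0.351 = 0.0967 mM.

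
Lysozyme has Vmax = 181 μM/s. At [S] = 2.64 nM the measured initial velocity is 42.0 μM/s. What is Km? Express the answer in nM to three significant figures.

From v = Vmax[S]/(Km+[S]), Km = [S](Vmax − v)/v.
Km = 2.64 × (181 − 42.0) / 42.0 = 367.0/42.0 = 8.74 nM.

8.74 nM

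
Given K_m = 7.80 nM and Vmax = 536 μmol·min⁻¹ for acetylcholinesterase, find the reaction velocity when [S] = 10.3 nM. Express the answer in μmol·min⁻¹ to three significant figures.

305 μmol·min⁻¹

v = Vmax·[S]/(Km + [S]) = 536 × 10.3 / (7.80 + 10.3)
  = 5521 / 18.10 = 305 μmol·min⁻¹.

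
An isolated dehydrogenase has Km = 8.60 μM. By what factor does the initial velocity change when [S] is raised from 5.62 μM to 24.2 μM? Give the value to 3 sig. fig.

Since Vmax cancels, v₂/v₁ = [S]₂(Km+[S]₁) / [S]₁(Km+[S]₂).
= 24.2×(8.60+5.62) / (5.62×(8.60+24.2)) = 344.1/184.3 = 1.87.

1.87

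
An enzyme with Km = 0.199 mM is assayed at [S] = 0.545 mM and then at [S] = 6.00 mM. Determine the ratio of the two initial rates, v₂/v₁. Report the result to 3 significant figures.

1.32

The fractional saturations are [S]/(Km+[S]) = 0.545/0.7440 = 0.7325 and 6.00/6.199 = 0.9679.
v₂/v₁ is just their ratio: 0.9679/0.7325 = 1.32.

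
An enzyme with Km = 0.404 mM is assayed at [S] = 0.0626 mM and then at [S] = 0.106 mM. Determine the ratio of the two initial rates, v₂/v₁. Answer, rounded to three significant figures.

Since Vmax cancels, v₂/v₁ = [S]₂(Km+[S]₁) / [S]₁(Km+[S]₂).
= 0.106×(0.404+0.0626) / (0.0626×(0.404+0.106)) = 0.04946/0.03193 = 1.55.

1.55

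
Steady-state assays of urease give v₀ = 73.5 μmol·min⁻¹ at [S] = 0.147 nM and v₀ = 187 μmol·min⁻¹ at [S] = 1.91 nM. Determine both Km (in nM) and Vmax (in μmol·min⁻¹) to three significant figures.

In reciprocal form, 1/v = (Km/Vmax)·(1/[S]) + 1/Vmax. The two points give (1/[S], 1/v) = (6.803, 0.01361) and (0.5236, 0.005348).
Slope = (0.01361 − 0.005348)/(6.803 − 0.5236) = 0.001315; intercept = 0.01361 − 0.001315×6.803 = 0.004659.
Vmax = 1/intercept = 215 μmol·min⁻¹; Km = slope × Vmax = 0.001315 × 215 = 0.282 nM.

Km = 0.282 nM; Vmax = 215 μmol·min⁻¹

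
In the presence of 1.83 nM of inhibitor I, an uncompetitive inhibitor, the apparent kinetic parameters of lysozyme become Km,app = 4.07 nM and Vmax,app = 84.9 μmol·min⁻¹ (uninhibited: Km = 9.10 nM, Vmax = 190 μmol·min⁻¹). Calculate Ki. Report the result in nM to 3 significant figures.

1.48 nM

Uncompetitive: Vmax,app = Vmax/α (and Km,app = Km/α) with α = 1 + [I]/Ki.
α = Vmax/Vmax,app = 190/84.9 = 2.238.
Ki = [I]/(α − 1) = 1.83/1.238 = 1.48 nM.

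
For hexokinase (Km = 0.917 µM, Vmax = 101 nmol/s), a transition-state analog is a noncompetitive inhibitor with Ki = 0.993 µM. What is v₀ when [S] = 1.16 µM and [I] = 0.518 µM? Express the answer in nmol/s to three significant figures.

37.1 nmol/s

α = 1 + [I]/Ki = 1 + 0.518/0.993 = 1.522.
For a noncompetitive inhibitor, Vmax is reduced to Vmax/α while Km is unchanged: Km,app = 0.917 µM, Vmax,app = 66.4 nmol/s.
v = Vmax,app·[S]/(Km,app + [S]) = 66.4 × 1.16/(0.917 + 1.16) = 37.1 nmol/s.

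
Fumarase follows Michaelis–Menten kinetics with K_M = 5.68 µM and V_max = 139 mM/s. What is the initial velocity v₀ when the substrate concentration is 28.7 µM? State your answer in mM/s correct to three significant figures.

116 mM/s

[S]/(Km+[S]) = 28.7/34.38 = 0.8348, the fractional saturation.
v = 0.8348 × Vmax = 0.8348 × 139 = 116 mM/s.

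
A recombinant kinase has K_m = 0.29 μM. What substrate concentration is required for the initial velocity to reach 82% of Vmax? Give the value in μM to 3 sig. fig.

1.32 μM

v/Vmax = [S]/(Km+[S]) = 0.82, so [S] = Km·0.82/(1 − 0.82) = 0.29 × 4.556.
[S] = 1.32 μM.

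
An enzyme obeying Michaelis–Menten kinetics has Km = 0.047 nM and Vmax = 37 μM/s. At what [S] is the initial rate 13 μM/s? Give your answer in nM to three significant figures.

The required fractional saturation is v/Vmax = 13/37 = 0.3514.
Then [S]/(Km+[S]) = 0.3514 ⇒ [S] = 0.047 × 0.3514/(1 − 0.3514) = 0.0255 nM.

0.0255 nM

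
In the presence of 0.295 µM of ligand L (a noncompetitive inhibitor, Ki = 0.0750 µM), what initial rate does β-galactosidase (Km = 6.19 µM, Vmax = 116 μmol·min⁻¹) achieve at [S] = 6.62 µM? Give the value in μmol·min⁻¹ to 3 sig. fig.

α = 1 + [I]/Ki = 1 + 0.295/0.0750 = 4.933.
For a noncompetitive inhibitor, Vmax is reduced to Vmax/α while Km is unchanged: Km,app = 6.19 µM, Vmax,app = 23.5 μmol·min⁻¹.
v = Vmax,app·[S]/(Km,app + [S]) = 23.5 × 6.62/(6.19 + 6.62) = 12.2 μmol·min⁻¹.

12.2 μmol·min⁻¹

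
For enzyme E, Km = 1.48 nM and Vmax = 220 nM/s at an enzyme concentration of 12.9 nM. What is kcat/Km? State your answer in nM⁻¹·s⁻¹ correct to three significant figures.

11.5 nM⁻¹·s⁻¹

kcat = Vmax/[E]total = 220/12.9 = 17.1 s⁻¹.
kcat/Km = 17.1/1.48 = 11.5 nM⁻¹·s⁻¹.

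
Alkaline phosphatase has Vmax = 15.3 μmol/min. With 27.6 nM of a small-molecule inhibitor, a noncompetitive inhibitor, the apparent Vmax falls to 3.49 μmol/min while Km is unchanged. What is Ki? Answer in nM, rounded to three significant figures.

8.16 nM

Noncompetitive: Vmax,app = Vmax/α with α = 1 + [I]/Ki.
α = Vmax/Vmax,app = 15.3/3.49 = 4.384.
Ki = [I]/(α − 1) = 27.6/3.384 = 8.16 nM.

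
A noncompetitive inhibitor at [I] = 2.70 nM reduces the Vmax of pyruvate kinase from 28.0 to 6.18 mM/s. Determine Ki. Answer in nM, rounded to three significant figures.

Noncompetitive: Vmax,app = Vmax/α with α = 1 + [I]/Ki.
α = Vmax/Vmax,app = 28.0/6.18 = 4.531.
Ki = [I]/(α − 1) = 2.70/3.531 = 0.765 nM.

0.765 nM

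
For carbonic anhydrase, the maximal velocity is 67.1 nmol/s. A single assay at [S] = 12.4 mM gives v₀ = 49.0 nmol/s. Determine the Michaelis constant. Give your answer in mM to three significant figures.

From v = Vmax[S]/(Km+[S]), Km = [S](Vmax − v)/v.
Km = 12.4 × (67.1 − 49.0) / 49.0 = 224.4/49.0 = 4.58 mM.

4.58 mM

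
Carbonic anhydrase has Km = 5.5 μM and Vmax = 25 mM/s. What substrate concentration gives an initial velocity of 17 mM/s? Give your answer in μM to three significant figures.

11.7 μM

Rearranging v = Vmax[S]/(Km+[S]) gives [S] = Km·v/(Vmax − v).
[S] = 5.5 × 17 / (25 − 17) = 93.50/8.000 = 11.7 μM.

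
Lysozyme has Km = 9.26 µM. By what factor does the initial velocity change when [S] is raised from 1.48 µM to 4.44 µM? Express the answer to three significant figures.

2.35

Since Vmax cancels, v₂/v₁ = [S]₂(Km+[S]₁) / [S]₁(Km+[S]₂).
= 4.44×(9.26+1.48) / (1.48×(9.26+4.44)) = 47.69/20.28 = 2.35.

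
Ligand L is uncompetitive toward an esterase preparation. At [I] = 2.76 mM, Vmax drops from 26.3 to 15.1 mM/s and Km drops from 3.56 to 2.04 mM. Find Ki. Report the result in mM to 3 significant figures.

3.72 mM

Uncompetitive: Vmax,app = Vmax/α (and Km,app = Km/α) with α = 1 + [I]/Ki.
α = Vmax/Vmax,app = 26.3/15.1 = 1.742.
Since α = 1 + [I]/Ki, [I]/Ki = 1.742 − 1 = 0.7417 and Ki = 2.76/0.7417 = 3.72 mM.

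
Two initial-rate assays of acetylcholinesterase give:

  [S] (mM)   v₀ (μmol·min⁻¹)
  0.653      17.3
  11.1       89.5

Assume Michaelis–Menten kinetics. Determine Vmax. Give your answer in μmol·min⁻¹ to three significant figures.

In reciprocal form, 1/v = (Km/Vmax)·(1/[S]) + 1/Vmax. The two points give (1/[S], 1/v) = (1.531, 0.05780) and (0.09009, 0.01117).
Slope = (0.05780 − 0.01117)/(1.531 − 0.09009) = 0.03235; intercept = 0.05780 − 0.03235×1.531 = 0.008259.
Vmax = 1/intercept = 121 μmol·min⁻¹; Km = slope × Vmax = 0.03235 × 121 = 3.92 mM.

121 μmol·min⁻¹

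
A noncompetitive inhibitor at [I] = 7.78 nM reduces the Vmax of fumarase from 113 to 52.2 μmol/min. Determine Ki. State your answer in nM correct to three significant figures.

Noncompetitive: Vmax,app = Vmax/α with α = 1 + [I]/Ki.
α = Vmax/Vmax,app = 113/52.2 = 2.165.
Ki = [I]/(α − 1) = 7.78/1.165 = 6.68 nM.

6.68 nM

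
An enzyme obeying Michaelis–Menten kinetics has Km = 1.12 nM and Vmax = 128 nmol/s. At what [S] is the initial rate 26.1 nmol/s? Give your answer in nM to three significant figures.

0.287 nM

The required fractional saturation is v/Vmax = 26.1/128 = 0.2039.
Then [S]/(Km+[S]) = 0.2039 ⇒ [S] = 1.12 × 0.2039/(1 − 0.2039) = 0.287 nM.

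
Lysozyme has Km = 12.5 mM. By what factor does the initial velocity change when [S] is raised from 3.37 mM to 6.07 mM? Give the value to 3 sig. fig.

Since Vmax cancels, v₂/v₁ = [S]₂(Km+[S]₁) / [S]₁(Km+[S]₂).
= 6.07×(12.5+3.37) / (3.37×(12.5+6.07)) = 96.33/62.58 = 1.54.

1.54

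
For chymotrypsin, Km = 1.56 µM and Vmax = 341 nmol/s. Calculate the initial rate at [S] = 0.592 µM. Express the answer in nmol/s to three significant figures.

93.8 nmol/s

[S]/(Km+[S]) = 0.592/2.152 = 0.2751, the fractional saturation.
v = 0.2751 × Vmax = 0.2751 × 341 = 93.8 nmol/s.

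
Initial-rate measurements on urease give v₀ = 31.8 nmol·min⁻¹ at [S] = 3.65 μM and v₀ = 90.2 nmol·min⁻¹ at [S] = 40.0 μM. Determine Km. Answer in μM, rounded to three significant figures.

From v = Vmax[S]/(Km+[S]), each point gives Vmax = v(Km+[S])/[S].
Equating: 31.8(Km+3.65)/3.65 = 90.2(Km+40.0)/40.0.
8.712·Km + 31.8 = 2.255·Km + 90.2, so (8.712 − 2.255)·Km = 90.2 − 31.8.
Km = 58.40/6.457 = 9.04 μM; then Vmax = 31.8(9.04+3.65)/3.65 = 111 nmol·min⁻¹.

9.04 μM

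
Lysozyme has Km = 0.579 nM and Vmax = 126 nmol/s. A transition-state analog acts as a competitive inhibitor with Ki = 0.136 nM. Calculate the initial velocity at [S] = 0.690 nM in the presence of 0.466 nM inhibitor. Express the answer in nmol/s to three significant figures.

With α = 1 + [I]/Ki = 1 + 0.466/0.136 = 4.426, the competitive rate law is v = Vmax[S] / (αKm + [S]).
v = 126×0.690 / (4.426×0.579 + 0.690) = 86.94/3.253 = 26.7 nmol/s.

26.7 nmol/s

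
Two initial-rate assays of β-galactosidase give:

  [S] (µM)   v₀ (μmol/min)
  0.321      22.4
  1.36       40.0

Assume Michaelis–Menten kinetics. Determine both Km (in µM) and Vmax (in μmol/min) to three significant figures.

Km = 0.436 µM; Vmax = 52.8 μmol/min

In reciprocal form, 1/v = (Km/Vmax)·(1/[S]) + 1/Vmax. The two points give (1/[S], 1/v) = (3.115, 0.04464) and (0.7353, 0.02500).
Slope = (0.04464 − 0.02500)/(3.115 − 0.7353) = 0.008253; intercept = 0.04464 − 0.008253×3.115 = 0.01893.
Vmax = 1/intercept = 52.8 μmol/min; Km = slope × Vmax = 0.008253 × 52.8 = 0.436 µM.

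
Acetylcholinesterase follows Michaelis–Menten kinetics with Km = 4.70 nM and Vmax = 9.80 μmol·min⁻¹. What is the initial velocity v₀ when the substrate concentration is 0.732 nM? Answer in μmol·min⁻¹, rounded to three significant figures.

1.32 μmol·min⁻¹

v = Vmax·[S]/(Km + [S]) = 9.80 × 0.732 / (4.70 + 0.732)
  = 7.174 / 5.432 = 1.32 μmol·min⁻¹.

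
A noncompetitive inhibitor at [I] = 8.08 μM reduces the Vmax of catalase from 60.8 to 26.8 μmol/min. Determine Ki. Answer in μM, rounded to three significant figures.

6.37 μM

Noncompetitive: Vmax,app = Vmax/α with α = 1 + [I]/Ki.
α = Vmax/Vmax,app = 60.8/26.8 = 2.269.
Ki = [I]/(α − 1) = 8.08/1.269 = 6.37 μM.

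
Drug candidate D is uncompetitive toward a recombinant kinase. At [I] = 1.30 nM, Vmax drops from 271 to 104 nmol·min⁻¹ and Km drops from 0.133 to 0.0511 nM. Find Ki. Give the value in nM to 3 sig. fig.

Uncompetitive: Vmax,app = Vmax/α (and Km,app = Km/α) with α = 1 + [I]/Ki.
α = Vmax/Vmax,app = 271/104 = 2.606.
Ki = [I]/(α − 1) = 1.30/1.606 = 0.810 nM.

0.810 nM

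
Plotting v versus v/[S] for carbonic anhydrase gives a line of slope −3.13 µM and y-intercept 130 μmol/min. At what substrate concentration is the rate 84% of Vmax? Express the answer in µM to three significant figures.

The Eadie–Hofstee slope gives Km = 3.13 µM (slope = −Km).
v/Vmax = [S]/(Km+[S]) = 0.84 ⇒ [S] = Km·0.84/(1−0.84) = 3.13 × 5.250 = 16.4 µM.

16.4 µM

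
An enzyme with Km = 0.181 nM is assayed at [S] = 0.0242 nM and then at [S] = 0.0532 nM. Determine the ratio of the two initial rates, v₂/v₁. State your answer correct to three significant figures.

The fractional saturations are [S]/(Km+[S]) = 0.0242/0.2052 = 0.1179 and 0.0532/0.2342 = 0.2272.
v₂/v₁ is just their ratio: 0.2272/0.1179 = 1.93.

1.93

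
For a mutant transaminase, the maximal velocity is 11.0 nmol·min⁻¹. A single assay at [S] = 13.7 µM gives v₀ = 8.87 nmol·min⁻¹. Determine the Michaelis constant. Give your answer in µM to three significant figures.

v/Vmax = 8.87/11.0 = 0.8064 = [S]/(Km+[S]).
So Km + [S] = [S]/0.8064 = 16.99 µM, giving Km = 16.99 − 13.7 = 3.29 µM.

3.29 µM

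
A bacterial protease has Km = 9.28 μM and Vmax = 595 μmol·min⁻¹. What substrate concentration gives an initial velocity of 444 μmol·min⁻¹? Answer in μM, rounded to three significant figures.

Rearranging v = Vmax[S]/(Km+[S]) gives [S] = Km·v/(Vmax − v).
[S] = 9.28 × 444 / (595 − 444) = 4120/151.0 = 27.3 μM.

27.3 μM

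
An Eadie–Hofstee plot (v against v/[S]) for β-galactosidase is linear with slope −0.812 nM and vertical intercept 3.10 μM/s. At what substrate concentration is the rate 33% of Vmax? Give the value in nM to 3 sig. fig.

0.400 nM

The Eadie–Hofstee slope gives Km = 0.812 nM (slope = −Km).
v/Vmax = [S]/(Km+[S]) = 0.33 ⇒ [S] = Km·0.33/(1−0.33) = 0.812 × 0.4925 = 0.400 nM.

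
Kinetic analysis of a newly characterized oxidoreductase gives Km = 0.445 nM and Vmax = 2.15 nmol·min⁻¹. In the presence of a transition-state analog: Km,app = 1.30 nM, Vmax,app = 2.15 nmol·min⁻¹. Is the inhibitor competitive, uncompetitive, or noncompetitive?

competitive

Km increases (0.445 → 1.30 nM) while Vmax is unchanged — the hallmark of competitive inhibition.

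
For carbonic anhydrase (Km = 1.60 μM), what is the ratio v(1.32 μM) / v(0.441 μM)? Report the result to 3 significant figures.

Since Vmax cancels, v₂/v₁ = [S]₂(Km+[S]₁) / [S]₁(Km+[S]₂).
= 1.32×(1.60+0.441) / (0.441×(1.60+1.32)) = 2.694/1.288 = 2.09.

2.09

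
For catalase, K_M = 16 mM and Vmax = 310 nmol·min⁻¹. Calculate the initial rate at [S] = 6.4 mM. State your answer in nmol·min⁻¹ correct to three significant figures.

88.6 nmol·min⁻¹

[S]/(Km+[S]) = 6.4/22.40 = 0.2857, the fractional saturation.
v = 0.2857 × Vmax = 0.2857 × 310 = 88.6 nmol·min⁻¹.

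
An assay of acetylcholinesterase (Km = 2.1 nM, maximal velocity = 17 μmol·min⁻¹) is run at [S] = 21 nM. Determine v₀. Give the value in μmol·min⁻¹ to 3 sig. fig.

[S]/(Km+[S]) = 21/23.10 = 0.9091, the fractional saturation.
v = 0.9091 × Vmax = 0.9091 × 17 = 15.5 μmol·min⁻¹.

15.5 μmol·min⁻¹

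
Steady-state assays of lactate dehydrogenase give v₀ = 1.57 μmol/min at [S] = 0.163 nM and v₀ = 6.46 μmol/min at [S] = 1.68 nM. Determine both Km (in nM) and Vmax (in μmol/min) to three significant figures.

From v = Vmax[S]/(Km+[S]), each point gives Vmax = v(Km+[S])/[S].
Equating: 1.57(Km+0.163)/0.163 = 6.46(Km+1.68)/1.68.
9.632·Km + 1.57 = 3.845·Km + 6.46, so (9.632 − 3.845)·Km = 6.46 − 1.57.
Km = 4.890/5.787 = 0.845 nM; then Vmax = 1.57(0.845+0.163)/0.163 = 9.71 μmol/min.

Km = 0.845 nM; Vmax = 9.71 μmol/min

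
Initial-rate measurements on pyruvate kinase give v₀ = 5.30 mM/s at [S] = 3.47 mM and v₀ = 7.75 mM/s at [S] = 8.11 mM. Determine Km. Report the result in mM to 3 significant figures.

In reciprocal form, 1/v = (Km/Vmax)·(1/[S]) + 1/Vmax. The two points give (1/[S], 1/v) = (0.2882, 0.1887) and (0.1233, 0.1290).
Slope = (0.1887 − 0.1290)/(0.2882 − 0.1233) = 0.3618; intercept = 0.1887 − 0.3618×0.2882 = 0.08443.
Vmax = 1/intercept = 11.8 mM/s; Km = slope × Vmax = 0.3618 × 11.8 = 4.28 mM.

4.28 mM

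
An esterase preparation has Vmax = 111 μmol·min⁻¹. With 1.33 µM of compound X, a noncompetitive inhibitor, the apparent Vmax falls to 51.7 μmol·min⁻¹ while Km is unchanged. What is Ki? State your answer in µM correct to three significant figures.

1.16 µM

Noncompetitive: Vmax,app = Vmax/α with α = 1 + [I]/Ki.
α = Vmax/Vmax,app = 111/51.7 = 2.147.
Since α = 1 + [I]/Ki, [I]/Ki = 2.147 − 1 = 1.147 and Ki = 1.33/1.147 = 1.16 µM.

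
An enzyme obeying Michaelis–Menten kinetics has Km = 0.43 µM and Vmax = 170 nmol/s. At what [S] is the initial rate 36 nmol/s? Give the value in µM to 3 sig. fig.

0.116 µM

Rearranging v = Vmax[S]/(Km+[S]) gives [S] = Km·v/(Vmax − v).
[S] = 0.43 × 36 / (170 − 36) = 15.48/134.0 = 0.116 µM.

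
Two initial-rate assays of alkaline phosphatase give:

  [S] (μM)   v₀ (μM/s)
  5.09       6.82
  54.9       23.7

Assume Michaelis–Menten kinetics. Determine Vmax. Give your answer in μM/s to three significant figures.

31.7 μM/s

In reciprocal form, 1/v = (Km/Vmax)·(1/[S]) + 1/Vmax. The two points give (1/[S], 1/v) = (0.1965, 0.1466) and (0.01821, 0.04219).
Slope = (0.1466 − 0.04219)/(0.1965 − 0.01821) = 0.5859; intercept = 0.1466 − 0.5859×0.1965 = 0.03152.
Vmax = 1/intercept = 31.7 μM/s; Km = slope × Vmax = 0.5859 × 31.7 = 18.6 μM.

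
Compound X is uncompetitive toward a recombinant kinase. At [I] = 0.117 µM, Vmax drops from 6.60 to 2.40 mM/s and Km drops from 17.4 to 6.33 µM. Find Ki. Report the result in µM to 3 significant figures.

0.0669 µM

Uncompetitive: Vmax,app = Vmax/α (and Km,app = Km/α) with α = 1 + [I]/Ki.
α = Vmax/Vmax,app = 6.60/2.40 = 2.750.
Since α = 1 + [I]/Ki, [I]/Ki = 2.750 − 1 = 1.750 and Ki = 0.117/1.750 = 0.0669 µM.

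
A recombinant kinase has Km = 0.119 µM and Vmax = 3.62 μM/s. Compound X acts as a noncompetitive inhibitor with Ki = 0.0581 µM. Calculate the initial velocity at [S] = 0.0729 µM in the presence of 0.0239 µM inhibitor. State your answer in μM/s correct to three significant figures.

0.974 μM/s

α = 1 + [I]/Ki = 1 + 0.0239/0.0581 = 1.411.
For a noncompetitive inhibitor, Vmax is reduced to Vmax/α while Km is unchanged: Km,app = 0.119 µM, Vmax,app = 2.56 μM/s.
v = Vmax,app·[S]/(Km,app + [S]) = 2.56 × 0.0729/(0.119 + 0.0729) = 0.974 μM/s.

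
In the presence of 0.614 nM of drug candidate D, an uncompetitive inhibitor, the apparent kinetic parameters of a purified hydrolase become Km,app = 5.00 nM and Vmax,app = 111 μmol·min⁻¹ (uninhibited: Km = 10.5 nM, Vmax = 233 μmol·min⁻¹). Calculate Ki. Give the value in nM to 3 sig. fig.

0.559 nM

Uncompetitive: Vmax,app = Vmax/α (and Km,app = Km/α) with α = 1 + [I]/Ki.
α = Vmax/Vmax,app = 233/111 = 2.099.
Since α = 1 + [I]/Ki, [I]/Ki = 2.099 − 1 = 1.099 and Ki = 0.614/1.099 = 0.559 nM.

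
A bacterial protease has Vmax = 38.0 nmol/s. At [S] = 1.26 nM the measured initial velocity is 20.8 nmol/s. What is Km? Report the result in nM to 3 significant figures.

1.04 nM

From v = Vmax[S]/(Km+[S]), Km = [S](Vmax − v)/v.
Km = 1.26 × (38.0 − 20.8) / 20.8 = 21.67/20.8 = 1.04 nM.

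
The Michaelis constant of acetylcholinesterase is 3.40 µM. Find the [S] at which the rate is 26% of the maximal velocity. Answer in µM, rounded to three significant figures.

1.19 µM

v/Vmax = [S]/(Km+[S]) = 0.26, so [S] = Km·0.26/(1 − 0.26) = 3.40 × 0.3514.
[S] = 1.19 µM.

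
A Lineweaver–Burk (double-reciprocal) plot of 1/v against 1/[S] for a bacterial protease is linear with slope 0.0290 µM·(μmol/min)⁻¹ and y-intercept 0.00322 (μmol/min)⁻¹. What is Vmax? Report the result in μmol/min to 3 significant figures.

The y-intercept of a Lineweaver–Burk plot equals 1/Vmax, so Vmax = 1/0.00322 = 311 μmol/min.

311 μmol/min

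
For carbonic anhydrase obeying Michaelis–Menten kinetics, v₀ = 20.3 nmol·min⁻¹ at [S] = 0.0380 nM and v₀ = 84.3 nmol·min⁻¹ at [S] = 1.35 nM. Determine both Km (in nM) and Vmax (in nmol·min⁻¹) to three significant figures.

Km = 0.136 nM; Vmax = 92.8 nmol·min⁻¹

In reciprocal form, 1/v = (Km/Vmax)·(1/[S]) + 1/Vmax. The two points give (1/[S], 1/v) = (26.32, 0.04926) and (0.7407, 0.01186).
Slope = (0.04926 − 0.01186)/(26.32 − 0.7407) = 0.001462; intercept = 0.04926 − 0.001462×26.32 = 0.01078.
Vmax = 1/intercept = 92.8 nmol·min⁻¹; Km = slope × Vmax = 0.001462 × 92.8 = 0.136 nM.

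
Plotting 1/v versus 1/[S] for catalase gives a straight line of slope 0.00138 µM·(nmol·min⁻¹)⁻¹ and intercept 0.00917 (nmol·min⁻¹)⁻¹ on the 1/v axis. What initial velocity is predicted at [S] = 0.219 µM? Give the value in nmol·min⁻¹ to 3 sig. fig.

64.6 nmol·min⁻¹

The y-intercept is 1/Vmax, so Vmax = 1/0.00917 = 109 nmol·min⁻¹.
The slope is Km/Vmax, so Km = 0.00138 × 109 = 0.150 µM.
Then v = 109 × 0.219/(0.150 + 0.219) = 64.6 nmol·min⁻¹.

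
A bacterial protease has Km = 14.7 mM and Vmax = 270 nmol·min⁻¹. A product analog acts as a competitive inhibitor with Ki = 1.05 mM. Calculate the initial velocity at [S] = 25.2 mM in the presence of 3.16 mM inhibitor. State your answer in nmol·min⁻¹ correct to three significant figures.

80.9 nmol·min⁻¹

α = 1 + [I]/Ki = 1 + 3.16/1.05 = 4.010.
For a competitive inhibitor, Vmax is unchanged and the apparent Km becomes α·Km: Km,app = 58.9 mM, Vmax,app = 270 nmol·min⁻¹.
v = Vmax,app·[S]/(Km,app + [S]) = 270 × 25.2/(58.9 + 25.2) = 80.9 nmol·min⁻¹.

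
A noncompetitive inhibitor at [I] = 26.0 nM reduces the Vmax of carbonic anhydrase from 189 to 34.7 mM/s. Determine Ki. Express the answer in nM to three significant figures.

5.85 nM

Noncompetitive: Vmax,app = Vmax/α with α = 1 + [I]/Ki.
α = Vmax/Vmax,app = 189/34.7 = 5.447.
Ki = [I]/(α − 1) = 26.0/4.447 = 5.85 nM.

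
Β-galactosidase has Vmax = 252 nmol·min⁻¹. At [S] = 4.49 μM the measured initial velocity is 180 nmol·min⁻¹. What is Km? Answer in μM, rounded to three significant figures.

From v = Vmax[S]/(Km+[S]), Km = [S](Vmax − v)/v.
Km = 4.49 × (252 − 180) / 180 = 323.3/180 = 1.80 μM.

1.80 μM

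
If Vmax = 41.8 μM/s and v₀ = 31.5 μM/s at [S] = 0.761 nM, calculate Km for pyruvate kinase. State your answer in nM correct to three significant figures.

v/Vmax = 31.5/41.8 = 0.7536 = [S]/(Km+[S]).
So Km + [S] = [S]/0.7536 = 1.010 nM, giving Km = 1.010 − 0.761 = 0.249 nM.

0.249 nM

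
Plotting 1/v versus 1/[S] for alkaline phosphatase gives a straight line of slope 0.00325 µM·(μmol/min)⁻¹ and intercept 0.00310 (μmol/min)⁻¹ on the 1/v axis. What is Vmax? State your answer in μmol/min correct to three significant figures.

323 μmol/min

The y-intercept of a Lineweaver–Burk plot equals 1/Vmax, so Vmax = 1/0.00310 = 323 μmol/min.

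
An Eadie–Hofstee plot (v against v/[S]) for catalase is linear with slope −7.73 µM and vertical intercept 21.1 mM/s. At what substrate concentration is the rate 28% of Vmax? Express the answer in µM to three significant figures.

3.01 µM

The Eadie–Hofstee slope gives Km = 7.73 µM (slope = −Km).
v/Vmax = [S]/(Km+[S]) = 0.28 ⇒ [S] = Km·0.28/(1−0.28) = 7.73 × 0.3889 = 3.01 µM.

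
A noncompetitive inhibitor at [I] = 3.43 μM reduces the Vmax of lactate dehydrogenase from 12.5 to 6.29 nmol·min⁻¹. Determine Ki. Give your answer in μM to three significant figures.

Noncompetitive: Vmax,app = Vmax/α with α = 1 + [I]/Ki.
α = Vmax/Vmax,app = 12.5/6.29 = 1.987.
Since α = 1 + [I]/Ki, [I]/Ki = 1.987 − 1 = 0.9873 and Ki = 3.43/0.9873 = 3.47 μM.

3.47 μM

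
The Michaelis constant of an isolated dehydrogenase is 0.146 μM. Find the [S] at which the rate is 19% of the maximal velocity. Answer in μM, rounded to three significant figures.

0.0342 μM

v/Vmax = [S]/(Km+[S]) = 0.19, so [S] = Km·0.19/(1 − 0.19) = 0.146 × 0.2346.
[S] = 0.0342 μM.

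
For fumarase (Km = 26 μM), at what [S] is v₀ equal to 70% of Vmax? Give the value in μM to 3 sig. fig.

60.7 μM

v/Vmax = [S]/(Km+[S]) = 0.7, so [S] = Km·0.7/(1 − 0.7) = 26 × 2.333.
[S] = 60.7 μM.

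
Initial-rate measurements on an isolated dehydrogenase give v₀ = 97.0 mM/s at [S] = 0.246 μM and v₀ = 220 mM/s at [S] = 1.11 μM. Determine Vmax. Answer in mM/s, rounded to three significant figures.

344 mM/s

From v = Vmax[S]/(Km+[S]), each point gives Vmax = v(Km+[S])/[S].
Equating: 97.0(Km+0.246)/0.246 = 220(Km+1.11)/1.11.
394.3·Km + 97.0 = 198.2·Km + 220, so (394.3 − 198.2)·Km = 220 − 97.0.
Km = 123.0/196.1 = 0.627 μM; then Vmax = 97.0(0.627+0.246)/0.246 = 344 mM/s.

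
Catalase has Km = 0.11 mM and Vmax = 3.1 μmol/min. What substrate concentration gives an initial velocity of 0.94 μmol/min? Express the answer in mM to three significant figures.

0.0479 mM

Rearranging v = Vmax[S]/(Km+[S]) gives [S] = Km·v/(Vmax − v).
[S] = 0.11 × 0.94 / (3.1 − 0.94) = 0.1034/2.160 = 0.0479 mM.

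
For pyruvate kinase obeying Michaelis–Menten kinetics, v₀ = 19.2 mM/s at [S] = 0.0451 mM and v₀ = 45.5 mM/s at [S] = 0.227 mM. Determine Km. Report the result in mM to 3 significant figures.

In reciprocal form, 1/v = (Km/Vmax)·(1/[S]) + 1/Vmax. The two points give (1/[S], 1/v) = (22.17, 0.05208) and (4.405, 0.02198).
Slope = (0.05208 − 0.02198)/(22.17 − 4.405) = 0.001694; intercept = 0.05208 − 0.001694×22.17 = 0.01451.
Vmax = 1/intercept = 68.9 mM/s; Km = slope × Vmax = 0.001694 × 68.9 = 0.117 mM.

0.117 mM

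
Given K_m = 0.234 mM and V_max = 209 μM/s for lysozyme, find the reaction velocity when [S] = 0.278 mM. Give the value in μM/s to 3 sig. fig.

113 μM/s

v = Vmax·[S]/(Km + [S]) = 209 × 0.278 / (0.234 + 0.278)
  = 58.10 / 0.5120 = 113 μM/s.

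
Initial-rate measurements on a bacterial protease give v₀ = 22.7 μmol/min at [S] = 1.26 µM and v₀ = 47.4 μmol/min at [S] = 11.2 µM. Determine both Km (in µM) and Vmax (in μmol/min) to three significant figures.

Km = 1.79 µM; Vmax = 55.0 μmol/min

In reciprocal form, 1/v = (Km/Vmax)·(1/[S]) + 1/Vmax. The two points give (1/[S], 1/v) = (0.7937, 0.04405) and (0.08929, 0.02110).
Slope = (0.04405 − 0.02110)/(0.7937 − 0.08929) = 0.03259; intercept = 0.04405 − 0.03259×0.7937 = 0.01819.
Vmax = 1/intercept = 55.0 μmol/min; Km = slope × Vmax = 0.03259 × 55.0 = 1.79 µM.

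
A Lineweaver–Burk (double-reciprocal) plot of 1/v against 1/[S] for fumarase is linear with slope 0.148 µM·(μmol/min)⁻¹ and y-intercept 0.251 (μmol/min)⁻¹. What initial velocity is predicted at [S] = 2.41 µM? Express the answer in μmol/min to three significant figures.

The y-intercept is 1/Vmax, so Vmax = 1/0.251 = 3.98 μmol/min.
The slope is Km/Vmax, so Km = 0.148 × 3.98 = 0.590 µM.
Then v = 3.98 × 2.41/(0.590 + 2.41) = 3.20 μmol/min.

3.20 μmol/min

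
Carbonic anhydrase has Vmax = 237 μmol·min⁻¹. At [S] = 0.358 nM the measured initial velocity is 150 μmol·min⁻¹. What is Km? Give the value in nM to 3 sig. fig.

0.208 nM

From v = Vmax[S]/(Km+[S]), Km = [S](Vmax − v)/v.
Km = 0.358 × (237 − 150) / 150 = 31.15/150 = 0.208 nM.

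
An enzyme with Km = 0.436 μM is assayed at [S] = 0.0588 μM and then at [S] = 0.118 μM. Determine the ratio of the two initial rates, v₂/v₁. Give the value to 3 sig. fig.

The fractional saturations are [S]/(Km+[S]) = 0.0588/0.4948 = 0.1188 and 0.118/0.5540 = 0.2130.
v₂/v₁ is just their ratio: 0.2130/0.1188 = 1.79.

1.79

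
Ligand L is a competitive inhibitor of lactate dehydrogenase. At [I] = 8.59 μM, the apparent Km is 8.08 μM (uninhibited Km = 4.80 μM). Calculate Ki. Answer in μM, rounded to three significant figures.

Competitive: Km,app = α·Km with α = 1 + [I]/Ki.
α = Km,app/Km = 8.08/4.80 = 1.683.
Since α = 1 + [I]/Ki, [I]/Ki = 1.683 − 1 = 0.6833 and Ki = 8.59/0.6833 = 12.6 μM.

12.6 μM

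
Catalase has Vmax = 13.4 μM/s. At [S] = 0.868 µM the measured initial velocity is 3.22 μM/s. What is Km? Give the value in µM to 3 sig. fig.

From v = Vmax[S]/(Km+[S]), Km = [S](Vmax − v)/v.
Km = 0.868 × (13.4 − 3.22) / 3.22 = 8.836/3.22 = 2.74 µM.

2.74 µM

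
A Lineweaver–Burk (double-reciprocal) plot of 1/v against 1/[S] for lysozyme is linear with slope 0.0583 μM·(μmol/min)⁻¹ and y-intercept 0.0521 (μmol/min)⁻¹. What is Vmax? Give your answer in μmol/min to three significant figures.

19.2 μmol/min

The y-intercept of a Lineweaver–Burk plot equals 1/Vmax, so Vmax = 1/0.0521 = 19.2 μmol/min.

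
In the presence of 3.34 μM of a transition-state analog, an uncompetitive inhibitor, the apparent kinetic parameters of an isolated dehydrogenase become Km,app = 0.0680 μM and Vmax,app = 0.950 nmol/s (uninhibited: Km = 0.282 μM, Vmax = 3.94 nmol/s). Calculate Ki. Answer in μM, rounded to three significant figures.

1.06 μM

Uncompetitive: Vmax,app = Vmax/α (and Km,app = Km/α) with α = 1 + [I]/Ki.
α = Vmax/Vmax,app = 3.94/0.950 = 4.147.
Ki = [I]/(α − 1) = 3.34/3.147 = 1.06 μM.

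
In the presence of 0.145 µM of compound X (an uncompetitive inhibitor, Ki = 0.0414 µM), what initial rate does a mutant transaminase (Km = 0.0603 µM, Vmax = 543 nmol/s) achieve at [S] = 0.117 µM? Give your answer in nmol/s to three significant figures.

With α = 1 + [I]/Ki = 1 + 0.145/0.0414 = 4.502, the uncompetitive rate law is v = (Vmax/α)·[S] / (Km/α + [S]).
v = (543/4.502)×0.117 / (0.0603/4.502 + 0.117) = 14.11/0.1304 = 108 nmol/s.

108 nmol/s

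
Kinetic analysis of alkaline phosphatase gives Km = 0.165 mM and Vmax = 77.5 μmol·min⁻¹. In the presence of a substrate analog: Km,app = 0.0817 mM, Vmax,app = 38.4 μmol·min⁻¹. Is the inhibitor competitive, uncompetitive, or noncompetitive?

Both Km and Vmax decrease by the same factor (~2.02-fold) — characteristic of uncompetitive inhibition.

uncompetitive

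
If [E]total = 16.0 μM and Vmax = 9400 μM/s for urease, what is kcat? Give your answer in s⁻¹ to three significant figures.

kcat = Vmax/[E]total = 9400 μM/s / 16.0 μM = 588 s⁻¹.

588 s⁻¹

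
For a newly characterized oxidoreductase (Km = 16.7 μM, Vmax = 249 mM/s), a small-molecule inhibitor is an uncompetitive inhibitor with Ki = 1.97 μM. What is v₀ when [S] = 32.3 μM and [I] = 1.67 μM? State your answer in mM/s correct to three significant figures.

α = 1 + [I]/Ki = 1 + 1.67/1.97 = 1.848.
For an uncompetitive inhibitor, both parameters are divided by α, giving Vmax/α and Km/α: Km,app = 9.04 μM, Vmax,app = 135 mM/s.
v = Vmax,app·[S]/(Km,app + [S]) = 135 × 32.3/(9.04 + 32.3) = 105 mM/s.

105 mM/s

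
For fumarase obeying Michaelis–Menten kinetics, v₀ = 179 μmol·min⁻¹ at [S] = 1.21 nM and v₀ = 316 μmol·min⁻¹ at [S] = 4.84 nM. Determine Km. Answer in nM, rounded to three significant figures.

In reciprocal form, 1/v = (Km/Vmax)·(1/[S]) + 1/Vmax. The two points give (1/[S], 1/v) = (0.8264, 0.005587) and (0.2066, 0.003165).
Slope = (0.005587 − 0.003165)/(0.8264 − 0.2066) = 0.003908; intercept = 0.005587 − 0.003908×0.8264 = 0.002357.
Vmax = 1/intercept = 424 μmol·min⁻¹; Km = slope × Vmax = 0.003908 × 424 = 1.66 nM.

1.66 nM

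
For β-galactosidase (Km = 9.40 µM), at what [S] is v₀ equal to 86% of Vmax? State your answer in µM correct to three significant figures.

v/Vmax = [S]/(Km+[S]) = 0.86, so [S] = Km·0.86/(1 − 0.86) = 9.40 × 6.143.
[S] = 57.7 µM.

57.7 µM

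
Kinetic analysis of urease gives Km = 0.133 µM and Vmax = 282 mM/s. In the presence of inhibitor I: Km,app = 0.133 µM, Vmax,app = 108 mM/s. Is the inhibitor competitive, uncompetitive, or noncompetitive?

noncompetitive

Vmax decreases (282 → 108 mM/s) while Km is unchanged — pure noncompetitive inhibition.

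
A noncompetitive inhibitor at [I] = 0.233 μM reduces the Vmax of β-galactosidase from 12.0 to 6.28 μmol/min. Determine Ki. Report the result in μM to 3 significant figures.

0.256 μM

Noncompetitive: Vmax,app = Vmax/α with α = 1 + [I]/Ki.
α = Vmax/Vmax,app = 12.0/6.28 = 1.911.
Ki = [I]/(α − 1) = 0.233/0.9108 = 0.256 μM.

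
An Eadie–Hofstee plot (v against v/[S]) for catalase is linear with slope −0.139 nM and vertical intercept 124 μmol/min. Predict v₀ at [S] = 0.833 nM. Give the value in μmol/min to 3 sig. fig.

106 μmol/min

In the Eadie–Hofstee form v = Vmax − Km·(v/[S]), the slope is −Km and the intercept is Vmax, so Km = 0.139 nM and Vmax = 124 μmol/min.
v = 124 × 0.833/(0.139 + 0.833) = 106 μmol/min.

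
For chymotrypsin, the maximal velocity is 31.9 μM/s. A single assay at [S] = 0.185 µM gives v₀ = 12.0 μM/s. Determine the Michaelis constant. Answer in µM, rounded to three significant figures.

From v = Vmax[S]/(Km+[S]), Km = [S](Vmax − v)/v.
Km = 0.185 × (31.9 − 12.0) / 12.0 = 3.682/12.0 = 0.307 µM.

0.307 µM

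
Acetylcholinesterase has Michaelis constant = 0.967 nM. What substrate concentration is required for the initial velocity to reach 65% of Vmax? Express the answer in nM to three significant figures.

1.80 nM

v/Vmax = [S]/(Km+[S]) = 0.65, so [S] = Km·0.65/(1 − 0.65) = 0.967 × 1.857.
[S] = 1.80 nM.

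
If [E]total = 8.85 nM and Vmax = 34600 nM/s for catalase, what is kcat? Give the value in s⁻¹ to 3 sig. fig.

3910 s⁻¹

kcat = Vmax/[E]total = 34600 nM/s / 8.85 nM = 3910 s⁻¹.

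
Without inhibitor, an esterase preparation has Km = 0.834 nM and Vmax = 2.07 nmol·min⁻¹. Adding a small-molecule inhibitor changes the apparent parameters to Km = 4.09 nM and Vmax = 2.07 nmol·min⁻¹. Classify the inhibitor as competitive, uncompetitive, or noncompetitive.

Km increases (0.834 → 4.09 nM) while Vmax is unchanged — the hallmark of competitive inhibition.

competitive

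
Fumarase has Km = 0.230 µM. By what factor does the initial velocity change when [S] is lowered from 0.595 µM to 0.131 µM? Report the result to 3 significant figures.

0.503

The fractional saturations are [S]/(Km+[S]) = 0.595/0.8250 = 0.7212 and 0.131/0.3610 = 0.3629.
v₂/v₁ is just their ratio: 0.3629/0.7212 = 0.503.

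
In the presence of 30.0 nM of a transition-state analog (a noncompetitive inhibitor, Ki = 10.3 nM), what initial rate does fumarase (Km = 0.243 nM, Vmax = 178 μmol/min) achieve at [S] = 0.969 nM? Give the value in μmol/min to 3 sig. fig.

With α = 1 + [I]/Ki = 1 + 30.0/10.3 = 3.913, the noncompetitive rate law is v = (Vmax/α)·[S] / (Km + [S]).
v = (178/3.913)×0.969 / (0.243 + 0.969) = 44.08/1.212 = 36.4 μmol/min.

36.4 μmol/min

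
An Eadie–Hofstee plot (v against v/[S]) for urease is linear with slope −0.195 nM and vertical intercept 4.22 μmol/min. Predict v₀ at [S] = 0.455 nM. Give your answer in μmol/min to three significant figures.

In the Eadie–Hofstee form v = Vmax − Km·(v/[S]), the slope is −Km and the intercept is Vmax, so Km = 0.195 nM and Vmax = 4.22 μmol/min.
v = 4.22 × 0.455/(0.195 + 0.455) = 2.95 μmol/min.

2.95 μmol/min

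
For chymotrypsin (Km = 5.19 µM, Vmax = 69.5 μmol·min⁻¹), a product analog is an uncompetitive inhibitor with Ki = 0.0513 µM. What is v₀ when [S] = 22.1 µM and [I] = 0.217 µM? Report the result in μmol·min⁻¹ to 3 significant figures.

α = 1 + [I]/Ki = 1 + 0.217/0.0513 = 5.230.
For an uncompetitive inhibitor, both parameters are divided by α, giving Vmax/α and Km/α: Km,app = 0.992 µM, Vmax,app = 13.3 μmol·min⁻¹.
v = Vmax,app·[S]/(Km,app + [S]) = 13.3 × 22.1/(0.992 + 22.1) = 12.7 μmol·min⁻¹.

12.7 μmol·min⁻¹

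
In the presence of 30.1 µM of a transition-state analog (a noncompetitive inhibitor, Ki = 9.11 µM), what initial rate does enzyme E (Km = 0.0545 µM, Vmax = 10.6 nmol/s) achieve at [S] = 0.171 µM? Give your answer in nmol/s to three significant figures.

1.87 nmol/s

α = 1 + [I]/Ki = 1 + 30.1/9.11 = 4.304.
For a noncompetitive inhibitor, Vmax is reduced to Vmax/α while Km is unchanged: Km,app = 0.0545 µM, Vmax,app = 2.46 nmol/s.
v = Vmax,app·[S]/(Km,app + [S]) = 2.46 × 0.171/(0.0545 + 0.171) = 1.87 nmol/s.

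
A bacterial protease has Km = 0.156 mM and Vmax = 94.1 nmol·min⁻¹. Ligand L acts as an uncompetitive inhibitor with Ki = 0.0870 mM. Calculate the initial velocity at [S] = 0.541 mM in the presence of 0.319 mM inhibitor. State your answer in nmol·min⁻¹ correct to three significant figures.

19.0 nmol·min⁻¹

With α = 1 + [I]/Ki = 1 + 0.319/0.0870 = 4.667, the uncompetitive rate law is v = (Vmax/α)·[S] / (Km/α + [S]).
v = (94.1/4.667)×0.541 / (0.156/4.667 + 0.541) = 10.91/0.5744 = 19.0 nmol·min⁻¹.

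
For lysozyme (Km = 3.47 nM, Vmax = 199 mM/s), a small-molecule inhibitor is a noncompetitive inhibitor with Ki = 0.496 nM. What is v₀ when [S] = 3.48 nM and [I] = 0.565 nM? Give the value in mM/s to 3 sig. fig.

46.6 mM/s

With α = 1 + [I]/Ki = 1 + 0.565/0.496 = 2.139, the noncompetitive rate law is v = (Vmax/α)·[S] / (Km + [S]).
v = (199/2.139)×3.48 / (3.47 + 3.48) = 323.7/6.950 = 46.6 mM/s.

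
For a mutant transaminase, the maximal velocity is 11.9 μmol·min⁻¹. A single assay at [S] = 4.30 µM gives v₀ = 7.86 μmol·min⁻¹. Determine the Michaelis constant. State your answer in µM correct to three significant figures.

2.21 µM

From v = Vmax[S]/(Km+[S]), Km = [S](Vmax − v)/v.
Km = 4.30 × (11.9 − 7.86) / 7.86 = 17.37/7.86 = 2.21 µM.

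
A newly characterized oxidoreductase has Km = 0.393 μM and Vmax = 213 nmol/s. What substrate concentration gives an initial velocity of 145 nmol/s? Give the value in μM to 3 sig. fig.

0.838 μM

The required fractional saturation is v/Vmax = 145/213 = 0.6808.
Then [S]/(Km+[S]) = 0.6808 ⇒ [S] = 0.393 × 0.6808/(1 − 0.6808) = 0.838 μM.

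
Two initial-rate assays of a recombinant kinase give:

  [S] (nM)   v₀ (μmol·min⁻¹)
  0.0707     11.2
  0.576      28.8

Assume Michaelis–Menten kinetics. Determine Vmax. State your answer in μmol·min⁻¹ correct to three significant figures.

36.9 μmol·min⁻¹

In reciprocal form, 1/v = (Km/Vmax)·(1/[S]) + 1/Vmax. The two points give (1/[S], 1/v) = (14.14, 0.08929) and (1.736, 0.03472).
Slope = (0.08929 − 0.03472)/(14.14 − 1.736) = 0.004397; intercept = 0.08929 − 0.004397×14.14 = 0.02709.
Vmax = 1/intercept = 36.9 μmol·min⁻¹; Km = slope × Vmax = 0.004397 × 36.9 = 0.162 nM.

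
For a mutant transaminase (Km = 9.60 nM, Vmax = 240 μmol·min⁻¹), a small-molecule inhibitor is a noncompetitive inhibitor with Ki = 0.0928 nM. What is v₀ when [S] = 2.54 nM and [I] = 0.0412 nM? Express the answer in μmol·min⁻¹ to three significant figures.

34.8 μmol·min⁻¹

With α = 1 + [I]/Ki = 1 + 0.0412/0.0928 = 1.444, the noncompetitive rate law is v = (Vmax/α)·[S] / (Km + [S]).
v = (240/1.444)×2.54 / (9.60 + 2.54) = 422.2/12.14 = 34.8 μmol·min⁻¹.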